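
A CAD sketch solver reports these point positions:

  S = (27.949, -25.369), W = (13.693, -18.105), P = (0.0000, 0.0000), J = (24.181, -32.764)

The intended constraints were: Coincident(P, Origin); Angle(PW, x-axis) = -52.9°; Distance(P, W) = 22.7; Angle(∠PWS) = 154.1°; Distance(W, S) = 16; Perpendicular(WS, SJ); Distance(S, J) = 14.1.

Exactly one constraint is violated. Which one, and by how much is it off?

Distance(S, J) = 14.1 — off by 5.80.

P = (0.00, 0.00) ✓; PW at -52.90° ✓; |PW| = 22.70 ✓; ∠PWS = 154.1° ✓; |WS| = 16.00 ✓; ∠(WS, SJ) = 90.00° ✓; |SJ| = 8.300 ✗.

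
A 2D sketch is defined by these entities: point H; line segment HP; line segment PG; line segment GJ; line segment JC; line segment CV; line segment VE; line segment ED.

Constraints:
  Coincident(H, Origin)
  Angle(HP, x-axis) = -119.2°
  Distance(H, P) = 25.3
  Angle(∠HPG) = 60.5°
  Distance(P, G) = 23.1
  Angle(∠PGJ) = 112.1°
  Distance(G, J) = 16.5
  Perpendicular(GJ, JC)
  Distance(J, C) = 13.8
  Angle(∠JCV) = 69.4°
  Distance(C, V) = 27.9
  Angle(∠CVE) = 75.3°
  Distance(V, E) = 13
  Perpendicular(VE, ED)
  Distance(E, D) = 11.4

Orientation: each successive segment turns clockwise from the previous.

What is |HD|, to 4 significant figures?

20.38

H is at the origin; HP runs at -119.2° with length 25.3, so P = (-12.34, -22.08). ∠HPG = 60.5° gives PG at 121.3° from the x-axis; with |PG| = 23.1, G = (-24.34, -2.347). ∠PGJ = 112.1° gives GJ at 53.40° from the x-axis; with |GJ| = 16.5, J = (-14.51, 10.90). GJ ⟂ JC, so JC runs at -36.60°; with |JC| = 13.8, C = (-3.427, 2.672). ∠JCV = 69.4° gives CV at -147.2° from the x-axis; with |CV| = 27.9, V = (-26.88, -12.44). ∠CVE = 75.3° gives VE at 108.1° from the x-axis; with |VE| = 13.0, E = (-30.92, -0.08530). VE ⟂ ED, so ED runs at 18.10°; with |ED| = 11.4, D = (-20.08, 3.456). Then |HD| = |D − H| = 20.38.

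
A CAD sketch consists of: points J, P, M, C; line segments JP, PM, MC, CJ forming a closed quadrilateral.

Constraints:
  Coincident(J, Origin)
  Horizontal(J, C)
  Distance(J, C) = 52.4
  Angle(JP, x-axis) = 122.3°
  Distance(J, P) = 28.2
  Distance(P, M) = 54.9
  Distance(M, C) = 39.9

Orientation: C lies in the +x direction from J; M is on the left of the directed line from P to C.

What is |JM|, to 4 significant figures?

53.34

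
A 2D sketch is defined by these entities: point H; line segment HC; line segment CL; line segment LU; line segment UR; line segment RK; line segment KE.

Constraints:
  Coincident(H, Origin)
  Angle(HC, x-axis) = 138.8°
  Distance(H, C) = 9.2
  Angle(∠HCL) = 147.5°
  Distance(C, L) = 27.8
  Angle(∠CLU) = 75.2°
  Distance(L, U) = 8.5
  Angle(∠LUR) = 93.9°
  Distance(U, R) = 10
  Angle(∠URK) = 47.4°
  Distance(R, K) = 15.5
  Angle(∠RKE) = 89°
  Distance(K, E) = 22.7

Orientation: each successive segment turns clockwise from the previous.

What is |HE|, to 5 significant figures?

50.348

H is at the origin; HC runs at 138.8° with length 9.2, so C = (-6.9222, 6.0599). ∠HCL = 147.5° gives CL at 106.30° from the x-axis; with |CL| = 27.8, L = (-14.725, 32.743). ∠CLU = 75.2° gives LU at 1.5000° from the x-axis; with |LU| = 8.5, U = (-6.2277, 32.965). ∠LUR = 93.9° gives UR at -84.600° from the x-axis; with |UR| = 10.0, R = (-5.2866, 23.009). ∠URK = 47.4° gives RK at 142.80° from the x-axis; with |RK| = 15.5, K = (-17.633, 32.381). ∠RKE = 89.0° gives KE at 51.800° from the x-axis; with |KE| = 22.7, E = (-3.5949, 50.220). Then |HE| = |E − H| = 50.348.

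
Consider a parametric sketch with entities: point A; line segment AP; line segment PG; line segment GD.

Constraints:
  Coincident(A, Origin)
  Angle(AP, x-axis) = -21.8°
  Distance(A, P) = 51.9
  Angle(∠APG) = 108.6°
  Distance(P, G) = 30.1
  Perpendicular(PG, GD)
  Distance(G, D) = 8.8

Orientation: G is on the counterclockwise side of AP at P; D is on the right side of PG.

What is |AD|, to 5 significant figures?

74.427

A is at the origin; AP runs at -21.8° with length 51.9, so P = 51.9·(cos -21.8°, sin -21.8°) = (48.188, -19.274). ∠APG = 108.6°, so PG runs at -21.8° + (180° − 108.6°) = 49.600° from the x-axis; with |PG| = 30.1, G = P + 30.1·(cos 49.600°, sin 49.600°) = (67.697, 3.6483). PG ⟂ GD; with |GD| = 8.8 on the right of PG, D = G + 8.8·(0.76154, -0.64812) = (74.398, -2.0551). Then |AD| = |D − A| = 74.427.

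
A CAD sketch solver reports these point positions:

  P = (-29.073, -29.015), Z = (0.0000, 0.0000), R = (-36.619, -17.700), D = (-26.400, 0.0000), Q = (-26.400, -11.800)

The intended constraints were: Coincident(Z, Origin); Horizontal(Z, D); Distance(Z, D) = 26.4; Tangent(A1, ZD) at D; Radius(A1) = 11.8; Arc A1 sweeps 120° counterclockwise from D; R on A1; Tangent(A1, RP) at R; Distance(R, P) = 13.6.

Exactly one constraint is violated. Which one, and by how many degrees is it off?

Tangent(A1, RP) at R — off by 3.70°.

Z = (0.00, 0.00) ✓; Z.y = 0.00, D.y = 0.00 ✓; |ZD| = 26.40 ✓; ∠(QD, DZ) = 90.00° ✓; |QD| = 11.80 ✓; bearing(Q→R) − bearing(Q→D) = 120.0° ✓; |QR| = 11.80 ✓; ∠(QR, RP) = 86.30° ✗; |RP| = 13.60 ✓.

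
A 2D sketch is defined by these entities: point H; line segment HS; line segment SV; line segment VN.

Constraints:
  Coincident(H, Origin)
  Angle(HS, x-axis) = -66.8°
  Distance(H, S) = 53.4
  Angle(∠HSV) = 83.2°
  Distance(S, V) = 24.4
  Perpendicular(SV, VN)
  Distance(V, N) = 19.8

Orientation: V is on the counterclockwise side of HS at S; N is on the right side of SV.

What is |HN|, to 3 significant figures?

75.0

H is at the origin; HS runs at -66.8° with length 53.4, so S = 53.4·(cos -66.8°, sin -66.8°) = (21.0, -49.1). ∠HSV = 83.2°, so SV runs at -66.8° + (180° − 83.2°) = 30.0° from the x-axis; with |SV| = 24.4, V = S + 24.4·(cos 30.0°, sin 30.0°) = (42.2, -36.9). SV ⟂ VN; with |VN| = 19.8 on the right of SV, N = V + 19.8·(0.500, -0.866) = (52.1, -54.0). Then |HN| = |N − H| = 75.0.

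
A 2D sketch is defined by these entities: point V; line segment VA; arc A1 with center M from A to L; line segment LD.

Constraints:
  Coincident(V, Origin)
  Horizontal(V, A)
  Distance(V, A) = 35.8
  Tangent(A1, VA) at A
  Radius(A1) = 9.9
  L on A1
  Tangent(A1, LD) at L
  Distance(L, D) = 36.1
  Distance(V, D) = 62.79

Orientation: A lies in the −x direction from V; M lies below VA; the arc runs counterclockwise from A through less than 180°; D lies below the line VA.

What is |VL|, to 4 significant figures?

46.94

V is at the origin; VA is horizontal with |VA| = 35.8 and A on the −x side, so A = (-35.80, 0.000). Since A1 is tangent to VA there, MA ⟂ VA, so M = A + (0, -9.9) = (-35.80, -9.900). Since ML ⟂ LD (tangency), |MD| = √(9.9² + 36.1²) = 37.43 regardless of where L sits on A1. So D lies on both circle(V, 62.79) and circle(M, 37.43); the below-VA intersection is D = (-41.81, -46.85). L is the foot of the tangent from D: L = (-45.64, -10.95).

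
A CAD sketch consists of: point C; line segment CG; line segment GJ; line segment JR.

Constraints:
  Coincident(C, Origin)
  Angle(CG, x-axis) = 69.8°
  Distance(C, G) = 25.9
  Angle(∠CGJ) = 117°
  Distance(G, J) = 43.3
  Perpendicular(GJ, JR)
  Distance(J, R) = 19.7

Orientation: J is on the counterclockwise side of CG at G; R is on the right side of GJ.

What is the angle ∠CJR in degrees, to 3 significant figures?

113°

C is at the origin; CG runs at 69.8° with length 25.9, so G = 25.9·(cos 69.8°, sin 69.8°) = (8.94, 24.3). ∠CGJ = 117.0°, so GJ runs at 69.8° + (180° − 117.0°) = 133° from the x-axis; with |GJ| = 43.3, J = G + 43.3·(cos 133°, sin 133°) = (-20.5, 56.1). GJ ⟂ JR; with |JR| = 19.7 on the right of GJ, R = J + 19.7·(0.734, 0.679) = (-6.02, 69.5). Then cos ∠CJR = JC·JR / (|JC||JR|), giving 113°.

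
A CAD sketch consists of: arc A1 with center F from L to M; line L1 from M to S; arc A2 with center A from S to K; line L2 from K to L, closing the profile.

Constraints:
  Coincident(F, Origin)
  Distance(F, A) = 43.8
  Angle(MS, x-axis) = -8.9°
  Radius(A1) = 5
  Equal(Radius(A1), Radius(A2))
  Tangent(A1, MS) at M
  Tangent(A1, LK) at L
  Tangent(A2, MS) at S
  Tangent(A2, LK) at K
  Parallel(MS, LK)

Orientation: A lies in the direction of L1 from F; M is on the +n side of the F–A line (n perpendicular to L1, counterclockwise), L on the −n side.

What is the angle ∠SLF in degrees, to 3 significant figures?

77.1°

The slot axis is L1's direction at -8.9°, so u = (cos -8.9°, sin -8.9°) = (0.988, -0.155) and n = (−sin -8.9°, cos -8.9°) = (0.155, 0.988). F is at the origin and A lies 43.8 along u from F, so A = 43.8·u = (43.3, -6.78). Tangency of A1 to both parallel lines with radius 5.0 puts M and L at F ± 5.0·n: M = (0.774, 4.94), L = (-0.774, -4.94). Equal radii place S and K the same way about A: S = A + 5.0·n = (44.0, -1.84), K = A − 5.0·n = (42.5, -11.7). Then cos ∠SLF = LS·LF / (|LS||LF|), giving 77.1°.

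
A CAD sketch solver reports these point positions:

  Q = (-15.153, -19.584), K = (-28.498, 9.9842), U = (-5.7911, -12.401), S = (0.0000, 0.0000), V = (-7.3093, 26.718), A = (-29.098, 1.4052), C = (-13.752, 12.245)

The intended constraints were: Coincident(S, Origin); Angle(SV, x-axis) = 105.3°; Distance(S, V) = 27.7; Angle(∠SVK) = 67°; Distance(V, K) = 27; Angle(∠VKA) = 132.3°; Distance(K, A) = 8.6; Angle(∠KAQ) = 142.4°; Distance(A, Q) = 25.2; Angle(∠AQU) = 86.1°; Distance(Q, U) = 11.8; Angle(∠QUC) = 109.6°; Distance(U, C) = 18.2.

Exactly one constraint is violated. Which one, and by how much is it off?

Distance(U, C) = 18.2 — off by 7.70.

S = (0.00, 0.00) ✓; SV at 105.3° ✓; |SV| = 27.70 ✓; ∠SVK = 67.00° ✓; |VK| = 27.00 ✓; ∠VKA = 132.3° ✓; |KA| = 8.600 ✓; ∠KAQ = 142.4° ✓; |AQ| = 25.20 ✓; ∠AQU = 86.10° ✓; |QU| = 11.80 ✓; ∠QUC = 109.6° ✓; |UC| = 25.90 ✗.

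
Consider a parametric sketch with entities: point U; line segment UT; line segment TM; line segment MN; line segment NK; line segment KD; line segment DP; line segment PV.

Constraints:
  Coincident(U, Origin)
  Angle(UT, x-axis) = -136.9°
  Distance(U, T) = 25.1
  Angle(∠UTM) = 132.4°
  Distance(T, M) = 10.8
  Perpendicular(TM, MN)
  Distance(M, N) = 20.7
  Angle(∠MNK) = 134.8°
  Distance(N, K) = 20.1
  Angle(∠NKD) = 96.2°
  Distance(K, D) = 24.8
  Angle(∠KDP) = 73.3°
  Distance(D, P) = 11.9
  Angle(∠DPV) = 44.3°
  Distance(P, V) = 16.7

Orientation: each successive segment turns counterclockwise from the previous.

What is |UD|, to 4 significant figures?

5.855

U is at the origin; UT runs at -136.9° with length 25.1, so T = (-18.33, -17.15). ∠UTM = 132.4° gives TM at -89.30° from the x-axis; with |TM| = 10.8, M = (-18.20, -27.95). TM ⟂ MN, so MN runs at 0.7000°; with |MN| = 20.7, N = (2.503, -27.70). ∠MNK = 134.8° gives NK at 45.90° from the x-axis; with |NK| = 20.1, K = (16.49, -13.26). ∠NKD = 96.2° gives KD at 129.7° from the x-axis; with |KD| = 24.8, D = (0.6497, 5.819). Then |UD| = |D − U| = 5.855.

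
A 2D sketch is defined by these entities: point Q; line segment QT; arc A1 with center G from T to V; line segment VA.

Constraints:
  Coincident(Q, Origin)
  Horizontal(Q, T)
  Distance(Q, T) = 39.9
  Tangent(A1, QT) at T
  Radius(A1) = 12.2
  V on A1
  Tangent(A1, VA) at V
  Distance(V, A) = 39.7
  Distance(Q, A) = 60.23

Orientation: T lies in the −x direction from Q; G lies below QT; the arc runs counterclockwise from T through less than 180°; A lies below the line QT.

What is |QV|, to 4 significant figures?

53.63

Checks: ∠(GT, TQ) = 90.00° ✓; |GT| = 12.20 ✓; |GV| = 12.20 ✓; ∠(GV, VA) = 90.00° ✓; |VA| = 39.70 ✓; |QA| = 60.23 ✓.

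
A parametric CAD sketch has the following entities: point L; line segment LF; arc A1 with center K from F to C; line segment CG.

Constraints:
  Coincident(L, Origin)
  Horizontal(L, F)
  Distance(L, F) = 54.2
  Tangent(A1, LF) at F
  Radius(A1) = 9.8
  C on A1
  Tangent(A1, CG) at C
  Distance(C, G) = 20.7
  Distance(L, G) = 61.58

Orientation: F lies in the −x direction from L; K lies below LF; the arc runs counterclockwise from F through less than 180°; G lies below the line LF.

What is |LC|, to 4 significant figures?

64.37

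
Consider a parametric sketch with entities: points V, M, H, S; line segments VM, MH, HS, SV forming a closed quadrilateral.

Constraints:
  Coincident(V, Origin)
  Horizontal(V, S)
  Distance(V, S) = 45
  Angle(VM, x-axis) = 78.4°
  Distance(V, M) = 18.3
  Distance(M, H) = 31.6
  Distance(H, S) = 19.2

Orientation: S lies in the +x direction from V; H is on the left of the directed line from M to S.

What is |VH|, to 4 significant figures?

38.94

V is at the origin; V and S share the same y with |VS| = 45.0 and S in +x, so S = (45.0, 0). VM runs at 78.4° with |VM| = 18.3, so M = (3.680, 17.93). H is determined by |MH| = 31.6 and |HS| = 19.2 together: it lies at the intersection of circle(M, 31.6) and circle(S, 19.2). With |MS| = 45.04, the foot of the radical line on MS is 29.51 from M and the perpendicular offset is √(31.6² − 29.51²) = 11.29. Taking the left-of-MS solution: H = (35.25, 16.54).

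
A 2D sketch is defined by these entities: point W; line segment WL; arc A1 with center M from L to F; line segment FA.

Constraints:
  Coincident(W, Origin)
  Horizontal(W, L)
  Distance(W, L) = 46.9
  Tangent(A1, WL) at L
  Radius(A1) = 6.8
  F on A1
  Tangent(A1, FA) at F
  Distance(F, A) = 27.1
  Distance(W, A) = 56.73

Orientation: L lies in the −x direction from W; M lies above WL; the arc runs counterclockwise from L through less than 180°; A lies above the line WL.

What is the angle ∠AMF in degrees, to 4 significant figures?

75.91°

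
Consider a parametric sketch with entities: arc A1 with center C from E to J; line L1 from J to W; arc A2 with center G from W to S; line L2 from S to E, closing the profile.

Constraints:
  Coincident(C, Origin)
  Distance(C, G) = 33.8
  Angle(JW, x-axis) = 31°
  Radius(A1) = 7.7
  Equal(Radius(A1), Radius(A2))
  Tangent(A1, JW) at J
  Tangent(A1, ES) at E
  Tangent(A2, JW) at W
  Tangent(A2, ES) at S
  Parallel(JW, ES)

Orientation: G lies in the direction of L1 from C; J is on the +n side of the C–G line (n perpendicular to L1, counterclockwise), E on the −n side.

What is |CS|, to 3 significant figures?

34.7

The slot axis is L1's direction at 31.0°, so u = (cos 31.0°, sin 31.0°) = (0.857, 0.515) and n = (−sin 31.0°, cos 31.0°) = (-0.515, 0.857). C is at the origin and G lies 33.8 along u from C, so G = 33.8·u = (29.0, 17.4). Tangency of A1 to both parallel lines with radius 7.7 puts J and E at C ± 7.7·n: J = (-3.97, 6.60), E = (3.97, -6.60). Equal radii place W and S the same way about G: W = G + 7.7·n = (25.0, 24.0), S = G − 7.7·n = (32.9, 10.8). Then |CS| = |S − C| = 34.7.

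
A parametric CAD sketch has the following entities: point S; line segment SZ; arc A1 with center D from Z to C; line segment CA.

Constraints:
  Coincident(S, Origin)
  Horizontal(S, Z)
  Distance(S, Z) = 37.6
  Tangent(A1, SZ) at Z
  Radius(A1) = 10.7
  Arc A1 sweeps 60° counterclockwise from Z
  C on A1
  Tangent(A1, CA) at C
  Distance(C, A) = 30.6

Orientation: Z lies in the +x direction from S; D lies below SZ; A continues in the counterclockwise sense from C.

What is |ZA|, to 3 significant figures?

40.2

S is at the origin; S and Z share the same y with |SZ| = 37.6 and Z on the +x side, so Z = (37.6, 0.00). A1 meets SZ tangentially, so DZ is at right angles to SZ, so D = Z + (0, -10.7) = (37.6, -10.7). On A1, Z sits at bearing 90° from D; a 60° counterclockwise sweep puts C at bearing 150°, so C = D + 10.7·(cos 150°, sin 150°) = (28.3, -5.35). Since A1 is tangent to CA there, DC ⟂ CA, so CA runs along (−sin 150°, cos 150°); with |CA| = 30.6, A = (13.0, -31.9). Then |ZA| = |A − Z| = 40.2.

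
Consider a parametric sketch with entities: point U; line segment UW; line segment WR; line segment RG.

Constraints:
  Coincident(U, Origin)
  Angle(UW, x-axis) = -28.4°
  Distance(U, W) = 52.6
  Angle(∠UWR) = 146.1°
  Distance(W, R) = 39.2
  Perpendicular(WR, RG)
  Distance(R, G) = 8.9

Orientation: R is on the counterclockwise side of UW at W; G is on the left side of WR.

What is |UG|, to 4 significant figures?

85.34

∠UWR = 146.1°, so WR runs at -28.4° + (180° − 146.1°) = 5.500° from the x-axis; with |WR| = 39.2, R = W + 39.2·(cos 5.500°, sin 5.500°) = (85.29, -21.26). The perpendicularity gives RG at right angles to WR; with |RG| = 8.9 on the left of WR, G = R + 8.9·(-0.09585, 0.9954) = (84.44, -12.40). Then |UG| = |G − U| = 85.34.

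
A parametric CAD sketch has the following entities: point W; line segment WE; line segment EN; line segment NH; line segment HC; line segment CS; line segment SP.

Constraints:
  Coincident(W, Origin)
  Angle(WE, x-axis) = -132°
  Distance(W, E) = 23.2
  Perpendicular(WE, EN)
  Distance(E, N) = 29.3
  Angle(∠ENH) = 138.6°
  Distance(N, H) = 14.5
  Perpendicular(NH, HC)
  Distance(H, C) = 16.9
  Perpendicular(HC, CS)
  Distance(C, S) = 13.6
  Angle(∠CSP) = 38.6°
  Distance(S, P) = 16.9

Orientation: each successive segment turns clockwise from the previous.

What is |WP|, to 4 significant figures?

36.82

The perpendicularity gives CS at right angles to HC, so CS runs at -83.40°; with |CS| = 13.6, S = (-20.61, 5.201). ∠CSP = 38.6° gives SP at 135.2° from the x-axis; with |SP| = 16.9, P = (-32.61, 17.11). Then |WP| = |P − W| = 36.82.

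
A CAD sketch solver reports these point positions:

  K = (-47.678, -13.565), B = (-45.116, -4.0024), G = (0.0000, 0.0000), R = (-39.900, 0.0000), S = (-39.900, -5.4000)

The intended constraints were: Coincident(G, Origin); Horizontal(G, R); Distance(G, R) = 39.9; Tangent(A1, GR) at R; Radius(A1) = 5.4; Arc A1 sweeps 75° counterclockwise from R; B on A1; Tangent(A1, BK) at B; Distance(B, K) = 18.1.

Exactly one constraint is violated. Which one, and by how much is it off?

Distance(B, K) = 18.1 — off by 8.20.

G = (0.00, 0.00) ✓; G.y = 0.00, R.y = 0.00 ✓; |GR| = 39.90 ✓; ∠(SR, RG) = 90.00° ✓; |SR| = 5.400 ✓; bearing(S→B) − bearing(S→R) = 75.00° ✓; |SB| = 5.400 ✓; ∠(SB, BK) = 90.00° ✓; |BK| = 9.900 ✗.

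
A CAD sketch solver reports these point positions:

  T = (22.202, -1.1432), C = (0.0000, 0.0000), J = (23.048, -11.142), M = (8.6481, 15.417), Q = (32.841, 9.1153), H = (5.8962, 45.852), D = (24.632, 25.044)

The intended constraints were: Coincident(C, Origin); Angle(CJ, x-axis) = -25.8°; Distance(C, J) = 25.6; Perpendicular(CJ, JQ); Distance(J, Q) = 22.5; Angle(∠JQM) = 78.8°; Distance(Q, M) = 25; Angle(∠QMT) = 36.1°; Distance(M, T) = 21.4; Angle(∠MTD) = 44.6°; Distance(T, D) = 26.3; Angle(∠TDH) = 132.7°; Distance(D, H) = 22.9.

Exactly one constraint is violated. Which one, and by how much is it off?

Distance(D, H) = 22.9 — off by 5.10.

C = (0.00, 0.00) ✓; CJ at -25.80° ✓; |CJ| = 25.60 ✓; ∠(CJ, JQ) = 90.00° ✓; |JQ| = 22.50 ✓; ∠JQM = 78.80° ✓; |QM| = 25.00 ✓; ∠QMT = 36.10° ✓; |MT| = 21.40 ✓; ∠MTD = 44.60° ✓; |TD| = 26.30 ✓; ∠TDH = 132.7° ✓; |DH| = 28.00 ✗.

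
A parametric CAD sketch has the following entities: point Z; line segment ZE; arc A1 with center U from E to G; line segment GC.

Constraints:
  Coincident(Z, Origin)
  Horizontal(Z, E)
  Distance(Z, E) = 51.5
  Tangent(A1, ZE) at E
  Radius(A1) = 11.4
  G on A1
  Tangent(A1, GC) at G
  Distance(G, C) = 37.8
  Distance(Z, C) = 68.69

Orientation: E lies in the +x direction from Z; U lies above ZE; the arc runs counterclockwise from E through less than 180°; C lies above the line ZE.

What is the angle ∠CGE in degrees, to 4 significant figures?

123.0°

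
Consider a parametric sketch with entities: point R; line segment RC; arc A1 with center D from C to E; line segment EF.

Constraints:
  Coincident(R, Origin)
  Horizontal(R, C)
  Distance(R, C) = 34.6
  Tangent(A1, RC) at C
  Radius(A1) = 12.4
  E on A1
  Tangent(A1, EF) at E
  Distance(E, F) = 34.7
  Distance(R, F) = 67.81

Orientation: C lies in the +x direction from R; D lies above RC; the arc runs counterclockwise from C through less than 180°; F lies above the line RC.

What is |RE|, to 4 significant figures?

48.31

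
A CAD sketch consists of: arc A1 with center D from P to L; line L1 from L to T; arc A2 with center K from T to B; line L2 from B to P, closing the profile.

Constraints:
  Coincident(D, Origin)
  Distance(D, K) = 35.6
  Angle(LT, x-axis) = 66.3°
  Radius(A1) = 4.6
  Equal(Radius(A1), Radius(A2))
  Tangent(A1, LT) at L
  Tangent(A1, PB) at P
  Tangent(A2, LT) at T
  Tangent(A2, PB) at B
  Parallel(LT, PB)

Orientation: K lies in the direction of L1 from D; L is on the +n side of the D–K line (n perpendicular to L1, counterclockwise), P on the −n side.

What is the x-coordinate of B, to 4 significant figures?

18.52

The slot axis is L1's direction at 66.3°, so u = (cos 66.3°, sin 66.3°) = (0.4019, 0.9157) and n = (−sin 66.3°, cos 66.3°) = (-0.9157, 0.4019). D is at the origin and K lies 35.6 along u from D, so K = 35.6·u = (14.31, 32.60). Tangency of A1 to both parallel lines with radius 4.6 puts L and P at D ± 4.6·n: L = (-4.212, 1.849), P = (4.212, -1.849). Equal radii place T and B the same way about K: T = K + 4.6·n = (10.10, 34.45), B = K − 4.6·n = (18.52, 30.75). So B.x = 18.52.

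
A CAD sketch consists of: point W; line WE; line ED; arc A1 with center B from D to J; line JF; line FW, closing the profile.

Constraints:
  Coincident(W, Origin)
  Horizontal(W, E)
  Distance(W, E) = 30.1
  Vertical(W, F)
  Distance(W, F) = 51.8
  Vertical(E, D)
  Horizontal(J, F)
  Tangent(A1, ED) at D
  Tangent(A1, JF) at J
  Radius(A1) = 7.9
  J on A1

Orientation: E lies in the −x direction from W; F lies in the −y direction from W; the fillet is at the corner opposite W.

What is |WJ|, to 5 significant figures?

56.357

The virtual corner opposite W is at (-30.100, -51.800). Since A1 is tangent to ED there, BD ⟂ ED and tangency of A1 to JF means the radius BJ is perpendicular to JF, with radius 7.9, so the center B sits 7.9 in from both sides at B = (-22.200, -43.900). That places the tangent points at D = (-30.100, -43.900) on ED and J = (-22.200, -51.800) on JF. Then |WJ| = |J − W| = 56.357.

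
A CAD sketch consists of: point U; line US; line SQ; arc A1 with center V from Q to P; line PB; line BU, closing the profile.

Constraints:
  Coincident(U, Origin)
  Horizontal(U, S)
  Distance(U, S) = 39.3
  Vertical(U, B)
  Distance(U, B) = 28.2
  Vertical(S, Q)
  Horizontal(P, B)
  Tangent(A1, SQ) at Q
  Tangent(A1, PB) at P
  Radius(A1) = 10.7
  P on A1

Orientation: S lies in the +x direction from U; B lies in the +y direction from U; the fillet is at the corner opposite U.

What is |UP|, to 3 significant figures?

40.2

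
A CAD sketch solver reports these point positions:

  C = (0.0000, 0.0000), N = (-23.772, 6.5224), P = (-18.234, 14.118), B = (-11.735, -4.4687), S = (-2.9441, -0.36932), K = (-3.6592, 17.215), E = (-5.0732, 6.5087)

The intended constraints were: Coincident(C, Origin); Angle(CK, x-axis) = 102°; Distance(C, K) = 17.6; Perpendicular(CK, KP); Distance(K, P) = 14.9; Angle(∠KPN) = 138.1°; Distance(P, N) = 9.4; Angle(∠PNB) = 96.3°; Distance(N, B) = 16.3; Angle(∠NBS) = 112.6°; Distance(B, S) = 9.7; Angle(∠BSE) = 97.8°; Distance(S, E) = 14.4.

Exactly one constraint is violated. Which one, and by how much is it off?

Distance(S, E) = 14.4 — off by 7.20.

C = (0.00, 0.00) ✓; CK at 102.0° ✓; |CK| = 17.60 ✓; ∠(CK, KP) = 90.00° ✓; |KP| = 14.90 ✓; ∠KPN = 138.1° ✓; |PN| = 9.400 ✓; ∠PNB = 96.30° ✓; |NB| = 16.30 ✓; ∠NBS = 112.6° ✓; |BS| = 9.700 ✓; ∠BSE = 97.80° ✓; |SE| = 7.200 ✗.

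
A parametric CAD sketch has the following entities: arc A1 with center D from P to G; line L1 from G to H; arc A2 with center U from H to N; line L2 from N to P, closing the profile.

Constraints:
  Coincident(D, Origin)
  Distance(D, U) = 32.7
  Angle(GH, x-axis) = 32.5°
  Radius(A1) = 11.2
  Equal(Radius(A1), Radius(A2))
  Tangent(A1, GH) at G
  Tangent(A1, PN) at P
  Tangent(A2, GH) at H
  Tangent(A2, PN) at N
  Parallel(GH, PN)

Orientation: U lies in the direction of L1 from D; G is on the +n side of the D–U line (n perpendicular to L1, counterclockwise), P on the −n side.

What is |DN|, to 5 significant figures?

34.565

The slot axis is L1's direction at 32.5°, so u = (cos 32.5°, sin 32.5°) = (0.84339, 0.53730) and n = (−sin 32.5°, cos 32.5°) = (-0.53730, 0.84339). D is at the origin and U lies 32.7 along u from D, so U = 32.7·u = (27.579, 17.570). Tangency of A1 to both parallel lines with radius 11.2 puts G and P at D ± 11.2·n: G = (-6.0178, 9.4460), P = (6.0178, -9.4460). Equal radii place H and N the same way about U: H = U + 11.2·n = (21.561, 27.016), N = U − 11.2·n = (33.597, 8.1237). Then |DN| = |N − D| = 34.565.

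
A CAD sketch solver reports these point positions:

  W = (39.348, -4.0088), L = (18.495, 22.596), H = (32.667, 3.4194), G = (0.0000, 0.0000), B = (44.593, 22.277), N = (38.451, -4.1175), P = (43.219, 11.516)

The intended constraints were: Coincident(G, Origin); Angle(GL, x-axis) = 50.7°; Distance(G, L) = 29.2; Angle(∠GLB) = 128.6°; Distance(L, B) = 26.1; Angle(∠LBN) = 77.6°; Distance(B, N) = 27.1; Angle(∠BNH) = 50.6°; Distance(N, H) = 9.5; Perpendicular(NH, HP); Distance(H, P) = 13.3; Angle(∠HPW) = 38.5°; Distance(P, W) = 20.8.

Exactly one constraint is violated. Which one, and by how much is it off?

Distance(P, W) = 20.8 — off by 4.80.

G = (0.00, 0.00) ✓; GL at 50.70° ✓; |GL| = 29.20 ✓; ∠GLB = 128.6° ✓; |LB| = 26.10 ✓; ∠LBN = 77.60° ✓; |BN| = 27.10 ✓; ∠BNH = 50.60° ✓; |NH| = 9.501 ✓; ∠(NH, HP) = 90.00° ✓; |HP| = 13.30 ✓; ∠HPW = 38.50° ✓; |PW| = 16.00 ✗.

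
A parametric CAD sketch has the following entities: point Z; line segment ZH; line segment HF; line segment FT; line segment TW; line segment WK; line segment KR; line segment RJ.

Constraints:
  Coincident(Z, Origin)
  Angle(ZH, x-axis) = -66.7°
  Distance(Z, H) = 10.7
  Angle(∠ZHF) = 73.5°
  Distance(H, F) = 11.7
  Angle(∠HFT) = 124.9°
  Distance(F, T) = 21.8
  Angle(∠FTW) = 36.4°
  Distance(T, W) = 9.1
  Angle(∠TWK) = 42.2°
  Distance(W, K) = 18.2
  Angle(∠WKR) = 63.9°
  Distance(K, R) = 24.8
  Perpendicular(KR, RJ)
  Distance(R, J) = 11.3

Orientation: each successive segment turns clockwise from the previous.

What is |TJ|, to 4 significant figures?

14.74

Z is at the origin; ZH runs at -66.7° with length 10.7, so H = (4.232, -9.827). ∠ZHF = 73.5° gives HF at -173.2° from the x-axis; with |HF| = 11.7, F = (-7.385, -11.21). ∠HFT = 124.9° gives FT at 131.7° from the x-axis; with |FT| = 21.8, T = (-21.89, 5.064). ∠FTW = 36.4° gives TW at -11.90° from the x-axis; with |TW| = 9.1, W = (-12.98, 3.188). ∠TWK = 42.2° gives WK at -149.7° from the x-axis; with |WK| = 18.2, K = (-28.70, -5.995). ∠WKR = 63.9° gives KR at 94.20° from the x-axis; with |KR| = 24.8, R = (-30.51, 18.74). KR ⟂ RJ, so RJ runs at 4.200°; with |RJ| = 11.3, J = (-19.24, 19.57). Then |TJ| = |J − T| = 14.74.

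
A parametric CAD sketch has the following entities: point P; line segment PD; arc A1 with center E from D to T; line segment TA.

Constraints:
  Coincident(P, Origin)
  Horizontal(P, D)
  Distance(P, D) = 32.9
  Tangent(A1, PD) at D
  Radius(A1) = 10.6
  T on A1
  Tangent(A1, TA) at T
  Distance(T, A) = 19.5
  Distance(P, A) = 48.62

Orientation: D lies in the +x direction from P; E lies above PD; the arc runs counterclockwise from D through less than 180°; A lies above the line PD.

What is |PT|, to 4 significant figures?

45.16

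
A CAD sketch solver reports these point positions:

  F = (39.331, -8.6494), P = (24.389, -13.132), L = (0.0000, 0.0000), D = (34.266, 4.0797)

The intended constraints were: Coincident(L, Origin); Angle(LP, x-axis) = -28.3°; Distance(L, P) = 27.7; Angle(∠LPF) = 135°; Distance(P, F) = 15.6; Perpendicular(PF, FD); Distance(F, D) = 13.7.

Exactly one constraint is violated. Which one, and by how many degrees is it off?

Perpendicular(PF, FD) — off by 5.00°.

L = (0.00, 0.00) ✓; LP at -28.30° ✓; |LP| = 27.70 ✓; ∠LPF = 135.0° ✓; |PF| = 15.60 ✓; ∠(PF, FD) = 95.00° ✗; |FD| = 13.70 ✓.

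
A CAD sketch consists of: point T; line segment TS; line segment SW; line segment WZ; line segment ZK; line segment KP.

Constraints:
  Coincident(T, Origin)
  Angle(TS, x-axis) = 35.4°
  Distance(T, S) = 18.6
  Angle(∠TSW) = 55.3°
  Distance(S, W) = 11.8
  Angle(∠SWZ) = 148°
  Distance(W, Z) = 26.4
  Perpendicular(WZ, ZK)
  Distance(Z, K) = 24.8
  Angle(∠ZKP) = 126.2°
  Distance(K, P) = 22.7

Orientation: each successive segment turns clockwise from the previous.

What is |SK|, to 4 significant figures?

40.86

∠SWZ = 148.0° gives WZ at -121.3° from the x-axis; with |WZ| = 26.4, Z = (1.590, -23.58). WZ is perpendicular to ZK, so ZK runs at 148.7°; with |ZK| = 24.8, K = (-19.60, -10.70). Then |SK| = |K − S| = 40.86.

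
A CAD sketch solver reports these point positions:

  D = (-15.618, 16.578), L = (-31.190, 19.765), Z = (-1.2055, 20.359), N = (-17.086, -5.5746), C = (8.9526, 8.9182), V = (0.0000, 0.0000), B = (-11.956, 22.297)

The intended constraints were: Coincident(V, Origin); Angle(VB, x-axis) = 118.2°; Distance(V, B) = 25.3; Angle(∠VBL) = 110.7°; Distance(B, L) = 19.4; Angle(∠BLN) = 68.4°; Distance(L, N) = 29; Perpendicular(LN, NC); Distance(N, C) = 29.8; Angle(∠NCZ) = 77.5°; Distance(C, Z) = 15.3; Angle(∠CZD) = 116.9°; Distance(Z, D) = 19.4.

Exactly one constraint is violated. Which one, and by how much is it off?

Distance(Z, D) = 19.4 — off by 4.50.

V = (0.00, 0.00) ✓; VB at 118.2° ✓; |VB| = 25.30 ✓; ∠VBL = 110.7° ✓; |BL| = 19.40 ✓; ∠BLN = 68.40° ✓; |LN| = 29.00 ✓; ∠(LN, NC) = 90.00° ✓; |NC| = 29.80 ✓; ∠NCZ = 77.50° ✓; |CZ| = 15.30 ✓; ∠CZD = 116.9° ✓; |ZD| = 14.90 ✗.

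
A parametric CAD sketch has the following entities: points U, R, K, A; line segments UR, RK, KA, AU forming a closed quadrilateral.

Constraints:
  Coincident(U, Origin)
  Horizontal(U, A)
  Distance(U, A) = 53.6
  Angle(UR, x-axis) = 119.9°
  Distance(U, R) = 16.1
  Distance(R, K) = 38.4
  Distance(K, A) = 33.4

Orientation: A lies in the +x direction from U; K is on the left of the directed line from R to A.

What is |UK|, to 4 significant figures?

37.21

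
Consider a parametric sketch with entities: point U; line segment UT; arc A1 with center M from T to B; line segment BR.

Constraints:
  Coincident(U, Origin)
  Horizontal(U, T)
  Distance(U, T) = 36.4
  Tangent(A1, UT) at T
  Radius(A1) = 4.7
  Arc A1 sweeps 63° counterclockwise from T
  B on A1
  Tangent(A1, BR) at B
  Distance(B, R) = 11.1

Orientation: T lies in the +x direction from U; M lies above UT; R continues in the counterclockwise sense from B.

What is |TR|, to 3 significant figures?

15.5

On A1, T sits at bearing -90° from M; a 63° counterclockwise sweep puts B at bearing -27°, so B = M + 4.7·(cos -27°, sin -27°) = (40.6, 2.57). The tangent condition forces MB to be normal to BR, so BR runs along (−sin -27°, cos -27°); with |BR| = 11.1, R = (45.6, 12.5). Then |TR| = |R − T| = 15.5.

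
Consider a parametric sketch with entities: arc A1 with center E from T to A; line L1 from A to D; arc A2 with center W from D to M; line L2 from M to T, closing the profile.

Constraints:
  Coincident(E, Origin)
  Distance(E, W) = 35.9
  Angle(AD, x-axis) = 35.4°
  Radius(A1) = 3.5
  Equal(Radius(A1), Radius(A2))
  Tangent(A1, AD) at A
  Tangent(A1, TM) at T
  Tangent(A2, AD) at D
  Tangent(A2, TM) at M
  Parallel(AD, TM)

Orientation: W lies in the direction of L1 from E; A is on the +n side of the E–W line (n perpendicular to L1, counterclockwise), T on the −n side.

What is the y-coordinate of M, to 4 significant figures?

17.94

The slot axis is L1's direction at 35.4°, so u = (cos 35.4°, sin 35.4°) = (0.8151, 0.5793) and n = (−sin 35.4°, cos 35.4°) = (-0.5793, 0.8151). E is at the origin and W lies 35.9 along u from E, so W = 35.9·u = (29.26, 20.80). Tangency of A1 to both parallel lines with radius 3.5 puts A and T at E ± 3.5·n: A = (-2.027, 2.853), T = (2.027, -2.853). Equal radii place D and M the same way about W: D = W + 3.5·n = (27.24, 23.65), M = W − 3.5·n = (31.29, 17.94). So M.y = 17.94.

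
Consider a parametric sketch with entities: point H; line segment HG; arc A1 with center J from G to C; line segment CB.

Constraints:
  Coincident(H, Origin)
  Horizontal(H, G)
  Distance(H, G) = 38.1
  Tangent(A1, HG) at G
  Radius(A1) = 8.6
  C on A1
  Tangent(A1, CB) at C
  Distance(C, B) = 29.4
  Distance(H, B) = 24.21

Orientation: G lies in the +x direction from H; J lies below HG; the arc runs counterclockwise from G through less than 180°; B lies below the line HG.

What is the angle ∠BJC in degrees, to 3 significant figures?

73.7°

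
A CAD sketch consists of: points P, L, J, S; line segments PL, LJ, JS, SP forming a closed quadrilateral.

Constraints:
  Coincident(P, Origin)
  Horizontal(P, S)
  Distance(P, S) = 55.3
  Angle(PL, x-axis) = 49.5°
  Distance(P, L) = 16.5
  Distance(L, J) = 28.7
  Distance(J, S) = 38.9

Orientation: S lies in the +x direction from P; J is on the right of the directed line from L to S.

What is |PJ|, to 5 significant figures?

24.368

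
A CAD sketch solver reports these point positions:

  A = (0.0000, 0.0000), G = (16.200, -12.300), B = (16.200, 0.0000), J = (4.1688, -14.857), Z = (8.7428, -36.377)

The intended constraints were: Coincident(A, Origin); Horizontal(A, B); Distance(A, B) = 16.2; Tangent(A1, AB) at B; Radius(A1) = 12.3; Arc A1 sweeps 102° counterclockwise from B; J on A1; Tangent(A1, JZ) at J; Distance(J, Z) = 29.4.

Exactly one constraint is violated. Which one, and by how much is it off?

Distance(J, Z) = 29.4 — off by 7.40.

A = (0.00, 0.00) ✓; A.y = 0.00, B.y = 0.00 ✓; |AB| = 16.20 ✓; ∠(GB, BA) = 90.00° ✓; |GB| = 12.30 ✓; bearing(G→J) − bearing(G→B) = 102.0° ✓; |GJ| = 12.30 ✓; ∠(GJ, JZ) = 90.00° ✓; |JZ| = 22.00 ✗.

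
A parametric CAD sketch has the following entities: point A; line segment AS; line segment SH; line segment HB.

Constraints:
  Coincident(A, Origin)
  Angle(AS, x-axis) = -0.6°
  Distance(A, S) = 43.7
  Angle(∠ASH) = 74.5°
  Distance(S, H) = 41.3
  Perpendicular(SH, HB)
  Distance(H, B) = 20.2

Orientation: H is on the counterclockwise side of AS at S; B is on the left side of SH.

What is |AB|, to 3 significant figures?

36.8

∠ASH = 74.5°, so SH runs at -0.6° + (180° − 74.5°) = 105° from the x-axis; with |SH| = 41.3, H = S + 41.3·(cos 105°, sin 105°) = (33.1, 39.5). The perpendicularity gives HB at right angles to SH; with |HB| = 20.2 on the left of SH, B = H + 20.2·(-0.966, -0.257) = (13.6, 34.3). Then |AB| = |B − A| = 36.8.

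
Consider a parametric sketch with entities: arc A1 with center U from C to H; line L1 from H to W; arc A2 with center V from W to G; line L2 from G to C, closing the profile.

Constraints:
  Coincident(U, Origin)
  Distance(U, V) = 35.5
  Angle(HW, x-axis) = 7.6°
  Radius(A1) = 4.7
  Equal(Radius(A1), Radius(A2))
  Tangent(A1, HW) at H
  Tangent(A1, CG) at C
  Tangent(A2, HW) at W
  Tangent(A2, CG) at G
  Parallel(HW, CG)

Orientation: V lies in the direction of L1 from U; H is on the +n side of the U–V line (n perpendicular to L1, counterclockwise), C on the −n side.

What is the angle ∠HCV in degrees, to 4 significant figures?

82.46°

U is at the origin and V lies 35.5 along u from U, so V = 35.5·u = (35.19, 4.695). Tangency of A1 to both parallel lines with radius 4.7 puts H and C at U ± 4.7·n: H = (-0.6216, 4.659), C = (0.6216, -4.659). Then cos ∠HCV = CH·CV / (|CH||CV|), giving 82.46°.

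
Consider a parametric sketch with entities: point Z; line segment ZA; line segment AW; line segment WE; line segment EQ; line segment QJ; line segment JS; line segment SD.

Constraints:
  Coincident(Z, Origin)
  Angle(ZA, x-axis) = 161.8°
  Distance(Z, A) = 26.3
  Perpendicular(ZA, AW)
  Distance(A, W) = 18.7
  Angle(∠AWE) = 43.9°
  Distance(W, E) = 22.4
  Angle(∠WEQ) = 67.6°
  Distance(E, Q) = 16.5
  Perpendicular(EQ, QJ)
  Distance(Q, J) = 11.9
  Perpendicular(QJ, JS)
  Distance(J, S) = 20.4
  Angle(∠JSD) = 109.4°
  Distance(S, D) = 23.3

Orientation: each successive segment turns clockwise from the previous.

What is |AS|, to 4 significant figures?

21.12

Z is at the origin; ZA runs at 161.8° with length 26.3, so A = (-24.98, 8.214). The perpendicularity gives AW at right angles to ZA, so AW runs at 71.80°; with |AW| = 18.7, W = (-19.14, 25.98). ∠AWE = 43.9° gives WE at -64.30° from the x-axis; with |WE| = 22.4, E = (-9.430, 5.795). ∠WEQ = 67.6° gives EQ at -176.7° from the x-axis; with |EQ| = 16.5, Q = (-25.90, 4.845). The perpendicularity gives QJ at right angles to EQ, so QJ runs at 93.30°; with |QJ| = 11.9, J = (-26.59, 16.73). QJ is perpendicular to JS, so JS runs at 3.300°; with |JS| = 20.4, S = (-6.221, 17.90). Then |AS| = |S − A| = 21.12.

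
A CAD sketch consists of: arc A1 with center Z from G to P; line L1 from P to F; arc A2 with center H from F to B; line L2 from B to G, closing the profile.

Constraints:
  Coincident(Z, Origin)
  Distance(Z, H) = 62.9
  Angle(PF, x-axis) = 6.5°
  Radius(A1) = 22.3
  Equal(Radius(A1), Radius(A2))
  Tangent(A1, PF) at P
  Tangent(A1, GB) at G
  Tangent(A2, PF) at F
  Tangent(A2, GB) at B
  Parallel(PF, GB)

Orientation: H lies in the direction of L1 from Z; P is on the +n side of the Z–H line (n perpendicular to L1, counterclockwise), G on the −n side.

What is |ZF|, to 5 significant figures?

66.736

The slot axis is L1's direction at 6.5°, so u = (cos 6.5°, sin 6.5°) = (0.99357, 0.11320) and n = (−sin 6.5°, cos 6.5°) = (-0.11320, 0.99357). Z is at the origin and H lies 62.9 along u from Z, so H = 62.9·u = (62.496, 7.1205). Tangency of A1 to both parallel lines with radius 22.3 puts P and G at Z ± 22.3·n: P = (-2.5244, 22.157), G = (2.5244, -22.157). Equal radii place F and B the same way about H: F = H + 22.3·n = (59.971, 29.277), B = H − 22.3·n = (65.020, -15.036). Then |ZF| = |F − Z| = 66.736.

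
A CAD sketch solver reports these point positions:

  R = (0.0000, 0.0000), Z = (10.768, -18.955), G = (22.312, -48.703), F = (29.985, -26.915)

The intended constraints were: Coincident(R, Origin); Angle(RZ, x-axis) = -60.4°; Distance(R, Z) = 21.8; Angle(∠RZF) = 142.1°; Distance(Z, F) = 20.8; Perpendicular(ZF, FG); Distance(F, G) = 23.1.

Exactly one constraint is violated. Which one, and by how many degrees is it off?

Perpendicular(ZF, FG) — off by 3.10°.

R = (0.00, 0.00) ✓; RZ at -60.40° ✓; |RZ| = 21.80 ✓; ∠RZF = 142.1° ✓; |ZF| = 20.80 ✓; ∠(ZF, FG) = 86.90° ✗; |FG| = 23.10 ✓.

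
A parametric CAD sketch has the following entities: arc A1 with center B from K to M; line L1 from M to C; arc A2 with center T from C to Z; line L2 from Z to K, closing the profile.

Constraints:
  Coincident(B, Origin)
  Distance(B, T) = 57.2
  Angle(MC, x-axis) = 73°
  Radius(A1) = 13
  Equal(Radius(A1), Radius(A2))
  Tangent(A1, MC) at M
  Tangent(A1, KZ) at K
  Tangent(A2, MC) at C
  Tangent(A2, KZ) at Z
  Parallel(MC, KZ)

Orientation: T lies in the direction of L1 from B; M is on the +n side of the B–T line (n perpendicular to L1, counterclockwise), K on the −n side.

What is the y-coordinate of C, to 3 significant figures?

58.5

The slot axis is L1's direction at 73.0°, so u = (cos 73.0°, sin 73.0°) = (0.292, 0.956) and n = (−sin 73.0°, cos 73.0°) = (-0.956, 0.292). B is at the origin and T lies 57.2 along u from B, so T = 57.2·u = (16.7, 54.7). Tangency of A1 to both parallel lines with radius 13.0 puts M and K at B ± 13.0·n: M = (-12.4, 3.80), K = (12.4, -3.80). Equal radii place C and Z the same way about T: C = T + 13.0·n = (4.29, 58.5), Z = T − 13.0·n = (29.2, 50.9). So C.y = 58.5.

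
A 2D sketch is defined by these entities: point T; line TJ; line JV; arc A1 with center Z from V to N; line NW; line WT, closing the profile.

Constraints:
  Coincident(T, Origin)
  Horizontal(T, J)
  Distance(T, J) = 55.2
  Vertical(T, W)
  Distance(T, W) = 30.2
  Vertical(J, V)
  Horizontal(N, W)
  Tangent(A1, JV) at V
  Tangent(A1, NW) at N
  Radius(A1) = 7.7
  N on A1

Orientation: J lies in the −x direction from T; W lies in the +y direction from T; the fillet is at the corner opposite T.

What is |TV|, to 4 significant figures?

59.61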